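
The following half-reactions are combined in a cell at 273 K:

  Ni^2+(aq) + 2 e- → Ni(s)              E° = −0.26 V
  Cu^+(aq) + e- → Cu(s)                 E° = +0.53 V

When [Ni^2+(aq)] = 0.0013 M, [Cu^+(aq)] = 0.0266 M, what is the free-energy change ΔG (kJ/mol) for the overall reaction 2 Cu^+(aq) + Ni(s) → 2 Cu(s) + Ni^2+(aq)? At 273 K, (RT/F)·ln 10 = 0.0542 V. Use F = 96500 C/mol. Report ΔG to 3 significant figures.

The standard cell potential is +0.53 − (−0.26) = +0.79 V, with n = 2 electrons in the balanced equation.
Q = [Ni^2+(aq)] / [Cu^+(aq)]^2 = 1.84, so log Q = 0.264 and E = +0.79 − (0.0542/2)(0.264) = +0.7828 V.
ΔG = −nFE = −(2)(96500)(+0.7828) J/mol = −151 kJ/mol.

−151 kJ/mol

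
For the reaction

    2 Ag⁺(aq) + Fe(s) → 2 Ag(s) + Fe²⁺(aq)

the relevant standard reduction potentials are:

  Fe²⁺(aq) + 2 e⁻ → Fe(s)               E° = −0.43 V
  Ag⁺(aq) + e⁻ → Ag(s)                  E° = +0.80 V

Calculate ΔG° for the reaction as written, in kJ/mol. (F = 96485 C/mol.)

−237 kJ/mol

In the reaction as written Ag⁺(aq) is reduced, so the Ag⁺/Ag couple is the cathode and Fe²⁺/Fe is the anode.
E°cell = +0.80 − (−0.43) = +1.23 V; balancing electrons gives n = 2.
ΔG° = −nFE°cell = −(2)(96485)(+1.23) J/mol = −237 kJ/mol.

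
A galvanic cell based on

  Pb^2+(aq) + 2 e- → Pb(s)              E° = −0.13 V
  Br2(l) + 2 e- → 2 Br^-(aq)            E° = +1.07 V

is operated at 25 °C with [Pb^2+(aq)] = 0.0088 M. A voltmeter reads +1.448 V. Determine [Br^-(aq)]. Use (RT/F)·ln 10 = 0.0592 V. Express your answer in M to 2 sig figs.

0.00069 M

Br₂/Br⁻ is the cathode (higher E°); E°cell = +1.07 − (−0.13) = +1.20 V with n = 2.
Since E = E° − (0.0592/n)·log Q, log Q = n(E° − E)/0.0592 = −8.378.
Balancing electrons gives Br2(l) + Pb(s) → 2 Br^-(aq) + Pb^2+(aq); thus Q = [Br^-(aq)]^2·[Pb^2+(aq)].
Substituting the known concentrations and solving, log [Br^-(aq)] = −3.161 and [Br^-(aq)] = 0.00069 M.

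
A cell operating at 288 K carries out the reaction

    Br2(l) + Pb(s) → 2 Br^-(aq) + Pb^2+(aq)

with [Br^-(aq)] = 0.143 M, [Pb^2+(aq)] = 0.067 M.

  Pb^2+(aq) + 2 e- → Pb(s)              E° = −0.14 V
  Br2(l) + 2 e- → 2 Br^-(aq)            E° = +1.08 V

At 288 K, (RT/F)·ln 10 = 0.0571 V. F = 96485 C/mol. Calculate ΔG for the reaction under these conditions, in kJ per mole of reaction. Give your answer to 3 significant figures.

−251 kJ/mol

The standard cell potential is +1.08 − (−0.14) = +1.22 V, with n = 2 electrons in the balanced equation.
Here Q = [Br^-(aq)]^2·[Pb^2+(aq)] = 0.00137 (log Q = −2.863), giving E = +1.22 − (0.0571/2)·(−2.863) = +1.3017 V.
Then ΔG = −nFE = −2 × 96485 × +1.3017 J/mol = −251 kJ/mol.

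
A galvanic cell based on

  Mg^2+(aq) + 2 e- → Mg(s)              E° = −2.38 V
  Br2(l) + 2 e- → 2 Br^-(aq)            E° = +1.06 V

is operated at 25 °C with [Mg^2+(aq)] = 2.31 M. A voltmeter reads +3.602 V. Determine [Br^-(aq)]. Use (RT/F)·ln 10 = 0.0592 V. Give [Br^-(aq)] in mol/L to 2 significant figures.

Br₂/Br⁻ is the cathode (higher E°); E°cell = +1.06 − (−2.38) = +3.44 V with n = 2.
From the Nernst equation, log Q = n(E° − E)/0.0592 = 2·(+3.44 − (+3.602))/0.0592 = −5.473.
The balanced reaction is Br2(l) + Mg(s) → 2 Br^-(aq) + Mg^2+(aq), so Q = [Br^-(aq)]^2·[Mg^2+(aq)].
Substituting the known concentrations and solving, log [Br^-(aq)] = −2.918 and [Br^-(aq)] = 0.0012 M.

0.0012 M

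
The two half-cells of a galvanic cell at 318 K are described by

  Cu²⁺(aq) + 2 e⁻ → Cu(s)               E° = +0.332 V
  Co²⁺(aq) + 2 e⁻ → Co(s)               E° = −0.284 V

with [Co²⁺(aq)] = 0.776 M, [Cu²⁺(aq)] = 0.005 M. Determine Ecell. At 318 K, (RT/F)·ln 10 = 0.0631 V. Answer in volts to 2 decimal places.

Since E°(Cu²⁺/Cu) > E°(Co²⁺/Co), Cu²⁺/Cu serves as the cathode.
E°cell = +0.332 − (−0.284) = +0.616 V, with n = 2 electrons transferred.
The balanced reaction is Cu²⁺(aq) + Co(s) → Cu(s) + Co²⁺(aq), so Q = [Co²⁺(aq)] / [Cu²⁺(aq)] = 155 and log Q = 2.191.
E = E° − (0.0631/n)·log Q = +0.616 − (0.0631/2)(2.191) = +0.55 V.

+0.55 V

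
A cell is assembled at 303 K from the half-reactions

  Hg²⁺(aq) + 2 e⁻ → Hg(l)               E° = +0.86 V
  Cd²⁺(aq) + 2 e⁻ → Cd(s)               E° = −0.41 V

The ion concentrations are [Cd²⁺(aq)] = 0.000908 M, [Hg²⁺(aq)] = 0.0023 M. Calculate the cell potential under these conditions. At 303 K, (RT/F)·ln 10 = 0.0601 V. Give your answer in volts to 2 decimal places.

Hg²⁺/Hg is reduced (cathode, E° = +0.86 V) and Cd²⁺/Cd is oxidized (anode).
E°cell = E°cat − E°an = +0.86 − (−0.41) = +1.27 V; n = 2.
For the overall reaction Hg²⁺(aq) + Cd(s) → Hg(l) + Cd²⁺(aq), Q = [Cd²⁺(aq)] / [Hg²⁺(aq)] = 0.395, giving log Q = −0.404.
By the Nernst equation, E = +1.27 − (0.0601/2)·(−0.404) = +1.28 V.

+1.28 V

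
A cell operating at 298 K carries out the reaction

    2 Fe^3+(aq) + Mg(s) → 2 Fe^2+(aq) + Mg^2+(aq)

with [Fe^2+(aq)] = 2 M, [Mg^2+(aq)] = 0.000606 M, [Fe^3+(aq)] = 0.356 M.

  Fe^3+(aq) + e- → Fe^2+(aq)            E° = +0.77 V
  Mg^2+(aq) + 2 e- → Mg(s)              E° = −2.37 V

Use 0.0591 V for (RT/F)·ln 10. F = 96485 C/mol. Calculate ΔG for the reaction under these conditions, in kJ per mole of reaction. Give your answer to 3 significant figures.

With Fe³⁺/Fe²⁺ reduced at the cathode, E°cell = +0.77 − (−2.37) = +3.14 V and n = 2.
Q = ([Fe^2+(aq)]^2·[Mg^2+(aq)]) / [Fe^3+(aq)]^2 = 0.0191, so log Q = −1.718 and E = +3.14 − (0.0591/2)(−1.718) = +3.1908 V.
ΔG = −nFE = −(2)(96485)(+3.1908) J/mol = −616 kJ/mol.

−616 kJ/mol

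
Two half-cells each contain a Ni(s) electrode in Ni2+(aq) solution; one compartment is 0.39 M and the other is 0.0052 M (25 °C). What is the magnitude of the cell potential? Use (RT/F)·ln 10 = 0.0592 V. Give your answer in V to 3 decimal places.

For a concentration cell E°cell = 0, since both electrodes use the same couple.
The compartment with the higher Ni2+(aq) concentration (0.39 M) acts as the cathode; ions are reduced there and produced at the dilute (0.0052 M) anode.
With n = 2, Ecell = −(0.0592/2)·log([dilute]/[conc]) = −(0.0592/2)·log(0.0052/0.39) = +0.056 V.

0.056 V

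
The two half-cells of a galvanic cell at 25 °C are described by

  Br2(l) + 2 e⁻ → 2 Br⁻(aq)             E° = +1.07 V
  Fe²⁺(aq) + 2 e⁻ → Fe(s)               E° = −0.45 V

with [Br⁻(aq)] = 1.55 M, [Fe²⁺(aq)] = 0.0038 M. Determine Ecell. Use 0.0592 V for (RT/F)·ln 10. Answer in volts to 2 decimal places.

Since E°(Br₂/Br⁻) > E°(Fe²⁺/Fe), Br₂/Br⁻ serves as the cathode.
The standard potential is +1.07 − (−0.45) = +1.52 V and the balanced reaction transfers n = 2 electrons.
Balancing gives Br2(l) + Fe(s) → 2 Br⁻(aq) + Fe²⁺(aq); hence Q = [Br⁻(aq)]^2·[Fe²⁺(aq)] = 0.00913 (log Q = −2.040).
Applying E = E° − (RT ln10/nF)·log Q gives +1.52 − (0.0592/2)(−2.040) = +1.58 V.

+1.58 V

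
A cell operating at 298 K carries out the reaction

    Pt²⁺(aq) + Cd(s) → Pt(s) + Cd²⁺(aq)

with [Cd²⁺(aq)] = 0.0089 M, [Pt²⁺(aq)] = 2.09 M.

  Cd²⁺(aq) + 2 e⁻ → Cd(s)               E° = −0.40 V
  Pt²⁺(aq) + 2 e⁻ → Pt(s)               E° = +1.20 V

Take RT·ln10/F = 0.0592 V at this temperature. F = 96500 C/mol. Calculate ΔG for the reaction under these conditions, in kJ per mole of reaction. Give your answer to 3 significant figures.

E°cell = +1.20 − (−0.40) = +1.60 V; the balanced reaction transfers n = 2 electrons.
The reaction quotient is [Cd²⁺(aq)] / [Pt²⁺(aq)] = 0.00426; by Nernst, E = +1.60 − (0.0592/2)(−2.371) = +1.6702 V.
ΔG = −nFE = −(2)(96500)(+1.6702) J/mol = −322 kJ/mol.

−322 kJ/mol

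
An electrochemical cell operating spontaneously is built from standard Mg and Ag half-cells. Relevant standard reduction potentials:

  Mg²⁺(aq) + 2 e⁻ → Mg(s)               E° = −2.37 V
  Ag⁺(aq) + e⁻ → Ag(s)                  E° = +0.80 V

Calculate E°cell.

Of the two couples in this cell, the one with the more positive reduction potential is reduced at the cathode: here that is Ag⁺/Ag (+0.80 V); Mg²⁺/Mg (−2.37 V) is the anode.
E°cell = E°(cathode) − E°(anode) = +0.80 − (−2.37) = +3.17 V.

+3.17 V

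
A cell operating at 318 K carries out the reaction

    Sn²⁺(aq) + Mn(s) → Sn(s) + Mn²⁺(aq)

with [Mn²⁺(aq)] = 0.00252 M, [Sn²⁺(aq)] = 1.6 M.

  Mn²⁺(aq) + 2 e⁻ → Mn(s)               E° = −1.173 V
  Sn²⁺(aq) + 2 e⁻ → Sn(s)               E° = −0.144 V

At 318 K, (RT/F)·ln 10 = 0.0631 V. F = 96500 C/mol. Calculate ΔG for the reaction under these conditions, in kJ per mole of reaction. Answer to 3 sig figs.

With Sn²⁺/Sn reduced at the cathode, E°cell = −0.144 − (−1.173) = +1.029 V and n = 2.
Q = [Mn²⁺(aq)] / [Sn²⁺(aq)] = 0.00158, so log Q = −2.803 and E = +1.029 − (0.0631/2)(−2.803) = +1.1174 V.
Finally ΔG = −nFE = −(2)(96500 C/mol)(+1.1174 V) = −216 kJ/mol.

−216 kJ/mol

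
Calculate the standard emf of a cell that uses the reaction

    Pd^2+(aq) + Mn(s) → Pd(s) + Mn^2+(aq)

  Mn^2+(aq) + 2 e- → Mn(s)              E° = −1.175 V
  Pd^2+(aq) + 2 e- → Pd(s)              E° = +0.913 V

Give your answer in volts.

+2.088 V

In the reaction as written, Pd^2+(aq) is reduced (cathode) and Mn^2+(aq) is produced by oxidation at the anode.
E°cell = E°(cathode) − E°(anode) = +0.913 − (−1.175) = +2.088 V.
The positive value indicates the reaction is spontaneous as written.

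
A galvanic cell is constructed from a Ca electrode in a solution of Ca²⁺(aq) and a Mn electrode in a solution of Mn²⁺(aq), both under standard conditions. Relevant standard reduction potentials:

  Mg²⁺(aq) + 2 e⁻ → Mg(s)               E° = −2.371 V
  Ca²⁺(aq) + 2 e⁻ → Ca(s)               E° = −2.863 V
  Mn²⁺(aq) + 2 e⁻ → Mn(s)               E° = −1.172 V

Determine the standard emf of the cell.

Of the two couples in this cell, the one with the more positive reduction potential is reduced at the cathode: here that is Mn²⁺/Mn (−1.172 V); Ca²⁺/Ca (−2.863 V) is the anode.
E°cell = E°(cathode) − E°(anode) = −1.172 − (−2.863) = +1.691 V.

+1.691 V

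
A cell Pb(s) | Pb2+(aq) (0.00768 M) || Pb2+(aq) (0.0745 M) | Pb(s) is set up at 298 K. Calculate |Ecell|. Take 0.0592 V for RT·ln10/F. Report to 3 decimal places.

For a concentration cell E°cell = 0, since both electrodes use the same couple.
The compartment with the higher Pb2+(aq) concentration (0.0745 M) acts as the cathode; ions are reduced there and produced at the dilute (0.00768 M) anode.
With n = 2, Ecell = −(0.0592/2)·log([dilute]/[conc]) = −(0.0592/2)·log(0.00768/0.0745) = +0.029 V.

0.029 V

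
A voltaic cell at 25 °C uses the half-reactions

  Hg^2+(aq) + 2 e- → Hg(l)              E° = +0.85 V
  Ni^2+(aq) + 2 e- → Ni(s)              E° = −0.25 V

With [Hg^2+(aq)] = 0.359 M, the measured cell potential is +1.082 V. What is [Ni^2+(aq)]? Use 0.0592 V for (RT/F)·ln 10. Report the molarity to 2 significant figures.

The Hg²⁺/Hg couple has the larger reduction potential, so it is the cathode: E°cell = +0.85 − (−0.25) = +1.10 V and n = 2.
Rearranging E = E° − (0.0592/n)·log Q gives log Q = 2(+1.10 − (+1.082))/0.0592 = 0.608.
Balancing electrons gives Hg^2+(aq) + Ni(s) → Hg(l) + Ni^2+(aq); thus Q = [Ni^2+(aq)] / [Hg^2+(aq)].
Isolating [Ni^2+(aq)] in Q = 10^{0.608} yields log [Ni^2+(aq)] = 0.163, i.e. 1.5 M.

1.5 M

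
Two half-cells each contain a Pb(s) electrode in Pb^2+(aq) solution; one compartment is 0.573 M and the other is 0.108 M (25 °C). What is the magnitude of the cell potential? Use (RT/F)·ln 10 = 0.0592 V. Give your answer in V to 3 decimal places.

0.021 V

For a concentration cell E°cell = 0, since both electrodes use the same couple.
The compartment with the higher Pb^2+(aq) concentration (0.573 M) acts as the cathode; ions are reduced there and produced at the dilute (0.108 M) anode.
With n = 2, Ecell = −(0.0592/2)·log([dilute]/[conc]) = −(0.0592/2)·log(0.108/0.573) = +0.021 V.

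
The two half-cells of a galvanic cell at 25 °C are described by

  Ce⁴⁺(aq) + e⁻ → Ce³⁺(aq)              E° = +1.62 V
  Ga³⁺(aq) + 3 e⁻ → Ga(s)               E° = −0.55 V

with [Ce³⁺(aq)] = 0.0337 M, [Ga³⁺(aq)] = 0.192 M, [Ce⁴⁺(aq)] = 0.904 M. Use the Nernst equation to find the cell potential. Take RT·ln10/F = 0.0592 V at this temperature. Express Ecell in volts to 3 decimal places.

Since E°(Ce⁴⁺/Ce³⁺) > E°(Ga³⁺/Ga), Ce⁴⁺/Ce³⁺ serves as the cathode.
E°cell = E°cat − E°an = +1.62 − (−0.55) = +2.17 V; n = 3.
The balanced reaction is 3 Ce⁴⁺(aq) + Ga(s) → 3 Ce³⁺(aq) + Ga³⁺(aq), so Q = ([Ce³⁺(aq)]^3·[Ga³⁺(aq)]) / [Ce⁴⁺(aq)]^3 = 9.95×10^−6 and log Q = −5.002.
E = E° − (0.0592/n)·log Q = +2.17 − (0.0592/3)(−5.002) = +2.269 V.

+2.269 V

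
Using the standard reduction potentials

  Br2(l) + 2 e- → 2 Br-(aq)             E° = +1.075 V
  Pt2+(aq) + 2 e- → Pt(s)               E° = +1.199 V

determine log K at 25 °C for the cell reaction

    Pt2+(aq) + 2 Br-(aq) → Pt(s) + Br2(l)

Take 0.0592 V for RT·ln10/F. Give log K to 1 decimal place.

log K = 4.2

The Pt²⁺/Pt couple is reduced (cathode); E°cell = +1.199 − (+1.075) = +0.124 V with n = 2.
At equilibrium E = 0, so log K = nE°cell / 0.0592 = (2)(+0.124) / 0.0592 = 4.2.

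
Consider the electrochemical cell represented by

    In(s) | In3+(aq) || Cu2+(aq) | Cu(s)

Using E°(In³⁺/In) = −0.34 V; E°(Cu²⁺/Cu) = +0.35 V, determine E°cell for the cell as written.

+0.69 V

By convention the left-hand electrode in cell notation is the anode (oxidation) and the right-hand electrode is the cathode (reduction).
E°cell = E°(right) − E°(left) = +0.35 − (−0.34) = +0.69 V.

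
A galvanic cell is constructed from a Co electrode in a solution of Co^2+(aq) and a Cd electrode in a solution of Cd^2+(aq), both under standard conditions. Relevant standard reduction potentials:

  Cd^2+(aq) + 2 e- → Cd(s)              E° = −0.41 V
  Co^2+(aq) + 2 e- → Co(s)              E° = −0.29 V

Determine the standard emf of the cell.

+0.12 V

Of the two couples in this cell, the one with the more positive reduction potential is reduced at the cathode: here that is Co²⁺/Co (−0.29 V); Cd²⁺/Cd (−0.41 V) is the anode.
E°cell = E°(cathode) − E°(anode) = −0.29 − (−0.41) = +0.12 V.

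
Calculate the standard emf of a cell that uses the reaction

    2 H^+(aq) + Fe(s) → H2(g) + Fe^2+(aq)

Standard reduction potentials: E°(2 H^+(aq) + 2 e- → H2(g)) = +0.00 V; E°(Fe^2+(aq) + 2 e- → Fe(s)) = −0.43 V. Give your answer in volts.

+0.43 V

H^+(aq) gains electrons, so the 2H⁺/H₂ couple is the cathode; the Fe²⁺/Fe couple is the anode.
E°cell = E°(cathode) − E°(anode) = +0.00 − (−0.43) = +0.43 V.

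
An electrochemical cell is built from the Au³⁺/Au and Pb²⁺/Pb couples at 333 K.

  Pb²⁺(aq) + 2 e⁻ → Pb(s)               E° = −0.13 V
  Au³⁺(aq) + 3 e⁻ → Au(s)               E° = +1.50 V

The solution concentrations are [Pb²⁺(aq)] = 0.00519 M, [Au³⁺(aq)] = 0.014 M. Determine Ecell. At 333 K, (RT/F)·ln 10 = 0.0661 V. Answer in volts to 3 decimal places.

Au³⁺/Au is reduced (cathode, E° = +1.50 V) and Pb²⁺/Pb is oxidized (anode).
E°cell = E°cat − E°an = +1.50 − (−0.13) = +1.63 V; n = 6.
For the overall reaction 2 Au³⁺(aq) + 3 Pb(s) → 2 Au(s) + 3 Pb²⁺(aq), Q = [Pb²⁺(aq)]^3 / [Au³⁺(aq)]^2 = 0.000713, giving log Q = −3.147.
By the Nernst equation, E = +1.63 − (0.0661/6)·(−3.147) = +1.665 V.

+1.665 V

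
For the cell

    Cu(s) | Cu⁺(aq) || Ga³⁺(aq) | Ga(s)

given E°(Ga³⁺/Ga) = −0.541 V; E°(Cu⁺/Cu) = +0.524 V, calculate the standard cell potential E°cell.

By convention the left-hand electrode in cell notation is the anode (oxidation) and the right-hand electrode is the cathode (reduction).
E°cell = E°(right) − E°(left) = −0.541 − (+0.524) = −1.065 V.
The negative sign shows that, as written, the cell would require an external voltage to drive the reaction.

−1.065 V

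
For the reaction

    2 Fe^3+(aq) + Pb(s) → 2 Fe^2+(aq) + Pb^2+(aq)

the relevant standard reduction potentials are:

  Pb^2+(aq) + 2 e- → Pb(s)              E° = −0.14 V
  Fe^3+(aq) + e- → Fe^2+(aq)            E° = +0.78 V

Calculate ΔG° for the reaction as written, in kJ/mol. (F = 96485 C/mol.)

In the reaction as written Fe^3+(aq) is reduced, so the Fe³⁺/Fe²⁺ couple is the cathode and Pb²⁺/Pb is the anode.
E°cell = +0.78 − (−0.14) = +0.92 V; balancing electrons gives n = 2.
ΔG° = −nFE°cell = −(2)(96485)(+0.92) J/mol = −178 kJ/mol.

−178 kJ/mol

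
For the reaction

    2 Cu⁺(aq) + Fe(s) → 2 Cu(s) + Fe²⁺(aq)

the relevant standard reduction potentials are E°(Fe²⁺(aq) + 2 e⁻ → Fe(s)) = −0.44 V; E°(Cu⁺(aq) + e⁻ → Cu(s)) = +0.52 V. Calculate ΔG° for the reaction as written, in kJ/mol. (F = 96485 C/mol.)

−185 kJ/mol

In the reaction as written Cu⁺(aq) is reduced, so the Cu⁺/Cu couple is the cathode and Fe²⁺/Fe is the anode.
E°cell = +0.52 − (−0.44) = +0.96 V; balancing electrons gives n = 2.
ΔG° = −nFE°cell = −(2)(96485)(+0.96) J/mol = −185 kJ/mol.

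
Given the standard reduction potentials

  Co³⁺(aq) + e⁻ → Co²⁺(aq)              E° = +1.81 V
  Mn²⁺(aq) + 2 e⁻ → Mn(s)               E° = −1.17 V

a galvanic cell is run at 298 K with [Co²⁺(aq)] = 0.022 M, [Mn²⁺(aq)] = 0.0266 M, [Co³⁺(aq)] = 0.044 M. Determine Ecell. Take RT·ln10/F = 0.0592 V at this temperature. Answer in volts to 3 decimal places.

The Co³⁺/Co²⁺ couple has the more positive E°, so it is the cathode; Mn²⁺/Mn is the anode.
The standard potential is +1.81 − (−1.17) = +2.98 V and the balanced reaction transfers n = 2 electrons.
For the overall reaction 2 Co³⁺(aq) + Mn(s) → 2 Co²⁺(aq) + Mn²⁺(aq), Q = ([Co²⁺(aq)]^2·[Mn²⁺(aq)]) / [Co³⁺(aq)]^2 = 0.00665, giving log Q = −2.177.
Applying E = E° − (RT ln10/nF)·log Q gives +2.98 − (0.0592/2)(−2.177) = +3.044 V.

+3.044 V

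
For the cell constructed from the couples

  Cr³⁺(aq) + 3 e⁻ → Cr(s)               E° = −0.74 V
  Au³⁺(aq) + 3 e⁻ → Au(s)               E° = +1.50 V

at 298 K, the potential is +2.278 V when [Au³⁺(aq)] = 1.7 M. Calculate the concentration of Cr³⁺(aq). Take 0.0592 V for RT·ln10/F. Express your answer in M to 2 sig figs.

0.020 M

With Au³⁺/Au at the cathode and Cr³⁺/Cr at the anode, E°cell = +1.50 − (−0.74) = +2.24 V (n = 3).
From the Nernst equation, log Q = n(E° − E)/0.0592 = 3·(+2.24 − (+2.278))/0.0592 = −1.926.
The balanced reaction is Au³⁺(aq) + Cr(s) → Au(s) + Cr³⁺(aq), so Q = [Cr³⁺(aq)] / [Au³⁺(aq)].
Substituting the known concentrations and solving, log [Cr³⁺(aq)] = −1.696 and [Cr³⁺(aq)] = 0.020 M.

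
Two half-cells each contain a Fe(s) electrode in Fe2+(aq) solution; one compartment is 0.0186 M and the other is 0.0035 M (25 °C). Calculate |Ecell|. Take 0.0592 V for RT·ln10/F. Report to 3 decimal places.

0.021 V

For a concentration cell E°cell = 0, since both electrodes use the same couple.
The compartment with the higher Fe2+(aq) concentration (0.0186 M) acts as the cathode; ions are reduced there and produced at the dilute (0.0035 M) anode.
With n = 2, Ecell = −(0.0592/2)·log([dilute]/[conc]) = −(0.0592/2)·log(0.0035/0.0186) = +0.021 V.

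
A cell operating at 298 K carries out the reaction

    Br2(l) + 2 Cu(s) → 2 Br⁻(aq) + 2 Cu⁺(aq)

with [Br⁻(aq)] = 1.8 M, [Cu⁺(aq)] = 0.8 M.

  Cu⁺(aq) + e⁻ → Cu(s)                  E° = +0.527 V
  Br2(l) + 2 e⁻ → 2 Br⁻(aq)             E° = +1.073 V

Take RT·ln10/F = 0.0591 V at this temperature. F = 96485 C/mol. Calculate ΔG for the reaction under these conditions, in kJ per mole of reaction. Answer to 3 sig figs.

With Br₂/Br⁻ reduced at the cathode, E°cell = +1.073 − (+0.527) = +0.546 V and n = 2.
Here Q = [Br⁻(aq)]^2·[Cu⁺(aq)]^2 = 2.07 (log Q = 0.317), giving E = +0.546 − (0.0591/2)·(0.317) = +0.5366 V.
ΔG = −nFE = −(2)(96485)(+0.5366) J/mol = −104 kJ/mol.

−104 kJ/mol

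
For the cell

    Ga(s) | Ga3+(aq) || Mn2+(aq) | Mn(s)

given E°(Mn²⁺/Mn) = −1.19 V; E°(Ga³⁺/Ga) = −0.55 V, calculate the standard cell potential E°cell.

−0.64 V

By convention the left-hand electrode in cell notation is the anode (oxidation) and the right-hand electrode is the cathode (reduction).
E°cell = E°(right) − E°(left) = −1.19 − (−0.55) = −0.64 V.
The negative sign shows that, as written, the cell would require an external voltage to drive the reaction.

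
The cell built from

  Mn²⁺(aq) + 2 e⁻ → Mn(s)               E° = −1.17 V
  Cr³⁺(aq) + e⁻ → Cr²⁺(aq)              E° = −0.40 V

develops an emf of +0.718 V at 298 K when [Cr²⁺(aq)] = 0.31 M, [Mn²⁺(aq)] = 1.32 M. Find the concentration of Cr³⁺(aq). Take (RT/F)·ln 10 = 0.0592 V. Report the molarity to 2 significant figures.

The Cr³⁺/Cr²⁺ couple has the larger reduction potential, so it is the cathode: E°cell = −0.40 − (−1.17) = +0.77 V and n = 2.
From the Nernst equation, log Q = n(E° − E)/0.0592 = 2·(+0.77 − (+0.718))/0.0592 = 1.757.
For 2 Cr³⁺(aq) + Mn(s) → 2 Cr²⁺(aq) + Mn²⁺(aq), the reaction quotient is Q = ([Cr²⁺(aq)]^2·[Mn²⁺(aq)]) / [Cr³⁺(aq)]^2.
Solving for the unknown gives log [Cr³⁺(aq)] = −1.327, so [Cr³⁺(aq)] ≈ 0.047 M.

0.047 M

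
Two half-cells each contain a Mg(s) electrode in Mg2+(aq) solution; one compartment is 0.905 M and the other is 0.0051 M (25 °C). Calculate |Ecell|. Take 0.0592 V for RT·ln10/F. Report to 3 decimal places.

For a concentration cell E°cell = 0, since both electrodes use the same couple.
The compartment with the higher Mg2+(aq) concentration (0.905 M) acts as the cathode; ions are reduced there and produced at the dilute (0.0051 M) anode.
With n = 2, Ecell = −(0.0592/2)·log([dilute]/[conc]) = −(0.0592/2)·log(0.0051/0.905) = +0.067 V.

0.067 V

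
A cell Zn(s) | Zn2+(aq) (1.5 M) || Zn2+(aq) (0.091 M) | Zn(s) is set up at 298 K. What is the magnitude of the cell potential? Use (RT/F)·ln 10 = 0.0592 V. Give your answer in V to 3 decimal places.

For a concentration cell E°cell = 0, since both electrodes use the same couple.
The compartment with the higher Zn2+(aq) concentration (1.5 M) acts as the cathode; ions are reduced there and produced at the dilute (0.091 M) anode.
With n = 2, Ecell = −(0.0592/2)·log([dilute]/[conc]) = −(0.0592/2)·log(0.091/1.5) = +0.036 V.

0.036 V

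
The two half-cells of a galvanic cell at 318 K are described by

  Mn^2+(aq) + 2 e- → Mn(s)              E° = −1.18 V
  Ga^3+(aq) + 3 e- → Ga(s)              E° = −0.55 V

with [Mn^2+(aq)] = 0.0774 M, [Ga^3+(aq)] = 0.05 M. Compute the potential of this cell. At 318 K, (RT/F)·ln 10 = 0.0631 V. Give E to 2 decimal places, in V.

+0.64 V

Ga³⁺/Ga is reduced (cathode, E° = −0.55 V) and Mn²⁺/Mn is oxidized (anode).
E°cell = E°cat − E°an = −0.55 − (−1.18) = +0.63 V; n = 6.
The balanced reaction is 2 Ga^3+(aq) + 3 Mn(s) → 2 Ga(s) + 3 Mn^2+(aq), so Q = [Mn^2+(aq)]^3 / [Ga^3+(aq)]^2 = 0.185 and log Q = −0.732.
By the Nernst equation, E = +0.63 − (0.0631/6)·(−0.732) = +0.64 V.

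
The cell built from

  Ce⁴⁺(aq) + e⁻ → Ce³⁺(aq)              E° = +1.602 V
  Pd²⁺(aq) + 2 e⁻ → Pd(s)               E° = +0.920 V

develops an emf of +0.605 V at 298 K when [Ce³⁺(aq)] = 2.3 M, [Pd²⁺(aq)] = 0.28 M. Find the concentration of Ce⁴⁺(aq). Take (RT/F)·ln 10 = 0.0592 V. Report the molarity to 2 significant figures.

The Ce⁴⁺/Ce³⁺ couple has the larger reduction potential, so it is the cathode: E°cell = +1.602 − (+0.920) = +0.682 V and n = 2.
Since E = E° − (0.0592/n)·log Q, log Q = n(E° − E)/0.0592 = 2.601.
Balancing electrons gives 2 Ce⁴⁺(aq) + Pd(s) → 2 Ce³⁺(aq) + Pd²⁺(aq); thus Q = ([Ce³⁺(aq)]^2·[Pd²⁺(aq)]) / [Ce⁴⁺(aq)]^2.
Isolating [Ce⁴⁺(aq)] in Q = 10^{2.601} yields log [Ce⁴⁺(aq)] = −1.215, i.e. 0.061 M.

0.061 M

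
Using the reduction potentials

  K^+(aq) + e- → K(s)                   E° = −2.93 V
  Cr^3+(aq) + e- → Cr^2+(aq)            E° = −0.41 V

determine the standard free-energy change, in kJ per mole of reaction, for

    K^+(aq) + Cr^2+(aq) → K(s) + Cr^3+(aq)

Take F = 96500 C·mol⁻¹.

In the reaction as written K^+(aq) is reduced, so the K⁺/K couple is the cathode and Cr³⁺/Cr²⁺ is the anode.
E°cell = −2.93 − (−0.41) = −2.52 V; balancing electrons gives n = 1.
ΔG° = −nFE°cell = −(1)(96500)(−2.52) J/mol = +243 kJ/mol.

+243 kJ/mol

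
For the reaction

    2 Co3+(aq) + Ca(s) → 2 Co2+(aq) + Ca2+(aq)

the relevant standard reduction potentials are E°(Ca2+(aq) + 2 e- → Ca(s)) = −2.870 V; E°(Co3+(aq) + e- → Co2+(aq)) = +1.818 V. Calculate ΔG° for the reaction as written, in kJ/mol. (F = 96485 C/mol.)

−905 kJ/mol

In the reaction as written Co3+(aq) is reduced, so the Co³⁺/Co²⁺ couple is the cathode and Ca²⁺/Ca is the anode.
E°cell = +1.818 − (−2.870) = +4.688 V; balancing electrons gives n = 2.
ΔG° = −nFE°cell = −(2)(96485)(+4.688) J/mol = −905 kJ/mol.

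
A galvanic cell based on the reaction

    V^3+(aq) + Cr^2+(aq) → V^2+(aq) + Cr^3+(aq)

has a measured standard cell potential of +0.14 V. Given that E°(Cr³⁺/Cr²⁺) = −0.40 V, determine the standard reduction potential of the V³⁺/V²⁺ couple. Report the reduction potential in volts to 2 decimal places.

In the reaction as written the V³⁺/V²⁺ couple is reduced (cathode) and Cr³⁺/Cr²⁺ is oxidized (anode), so E°cell = E°(V³⁺/V²⁺) − E°(Cr³⁺/Cr²⁺).
E°(V³⁺/V²⁺) = E°cell + E°(anode) = +0.14 + (−0.40) = −0.26 V.

−0.26 V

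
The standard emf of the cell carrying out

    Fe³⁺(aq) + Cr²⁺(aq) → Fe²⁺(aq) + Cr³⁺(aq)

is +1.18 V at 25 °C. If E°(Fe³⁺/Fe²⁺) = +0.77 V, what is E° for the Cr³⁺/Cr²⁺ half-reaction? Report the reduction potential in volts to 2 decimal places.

In the reaction as written the Fe³⁺/Fe²⁺ couple is reduced (cathode) and Cr³⁺/Cr²⁺ is oxidized (anode), so E°cell = E°(Fe³⁺/Fe²⁺) − E°(Cr³⁺/Cr²⁺).
E°(Cr³⁺/Cr²⁺) = E°(cathode) − E°cell = +0.77 − (+1.18) = −0.41 V.

−0.41 V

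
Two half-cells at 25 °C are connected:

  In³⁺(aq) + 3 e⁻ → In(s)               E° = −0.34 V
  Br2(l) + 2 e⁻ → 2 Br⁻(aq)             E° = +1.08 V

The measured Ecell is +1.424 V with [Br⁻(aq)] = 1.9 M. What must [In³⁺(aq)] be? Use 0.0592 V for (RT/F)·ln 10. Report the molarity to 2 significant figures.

The Br₂/Br⁻ couple has the larger reduction potential, so it is the cathode: E°cell = +1.08 − (−0.34) = +1.42 V and n = 6.
From the Nernst equation, log Q = n(E° − E)/0.0592 = 6·(+1.42 − (+1.424))/0.0592 = −0.405.
Balancing electrons gives 3 Br2(l) + 2 In(s) → 6 Br⁻(aq) + 2 In³⁺(aq); thus Q = [Br⁻(aq)]^6·[In³⁺(aq)]^2.
Solving for the unknown gives log [In³⁺(aq)] = −1.039, so [In³⁺(aq)] ≈ 0.091 M.

0.091 M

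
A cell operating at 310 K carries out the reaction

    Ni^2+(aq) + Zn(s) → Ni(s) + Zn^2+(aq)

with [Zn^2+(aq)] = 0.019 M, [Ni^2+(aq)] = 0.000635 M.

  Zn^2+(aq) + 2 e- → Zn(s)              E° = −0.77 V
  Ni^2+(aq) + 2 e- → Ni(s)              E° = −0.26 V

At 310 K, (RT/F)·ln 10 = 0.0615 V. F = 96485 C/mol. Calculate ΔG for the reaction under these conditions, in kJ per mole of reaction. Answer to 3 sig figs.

With Ni²⁺/Ni reduced at the cathode, E°cell = −0.26 − (−0.77) = +0.51 V and n = 2.
Here Q = [Zn^2+(aq)] / [Ni^2+(aq)] = 29.9 (log Q = 1.476), giving E = +0.51 − (0.0615/2)·(1.476) = +0.4646 V.
Then ΔG = −nFE = −2 × 96485 × +0.4646 J/mol = −89.7 kJ/mol.

−89.7 kJ/mol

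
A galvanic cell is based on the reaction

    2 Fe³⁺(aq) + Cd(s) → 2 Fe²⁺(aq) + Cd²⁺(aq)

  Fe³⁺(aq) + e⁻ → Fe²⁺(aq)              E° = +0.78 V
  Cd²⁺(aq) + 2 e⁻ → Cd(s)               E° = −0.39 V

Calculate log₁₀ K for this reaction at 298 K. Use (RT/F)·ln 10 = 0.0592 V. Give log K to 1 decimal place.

The Fe³⁺/Fe²⁺ couple is reduced (cathode); E°cell = +0.78 − (−0.39) = +1.17 V with n = 2.
At equilibrium E = 0, so log K = nE°cell / 0.0592 = (2)(+1.17) / 0.0592 = 39.5.

log K = 39.5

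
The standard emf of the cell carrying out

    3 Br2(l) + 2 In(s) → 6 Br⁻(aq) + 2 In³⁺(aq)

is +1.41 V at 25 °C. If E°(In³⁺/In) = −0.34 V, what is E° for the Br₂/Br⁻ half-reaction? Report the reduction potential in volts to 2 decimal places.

In the reaction as written the Br₂/Br⁻ couple is reduced (cathode) and In³⁺/In is oxidized (anode), so E°cell = E°(Br₂/Br⁻) − E°(In³⁺/In).
E°(Br₂/Br⁻) = E°cell + E°(anode) = +1.41 + (−0.34) = +1.07 V.

+1.07 V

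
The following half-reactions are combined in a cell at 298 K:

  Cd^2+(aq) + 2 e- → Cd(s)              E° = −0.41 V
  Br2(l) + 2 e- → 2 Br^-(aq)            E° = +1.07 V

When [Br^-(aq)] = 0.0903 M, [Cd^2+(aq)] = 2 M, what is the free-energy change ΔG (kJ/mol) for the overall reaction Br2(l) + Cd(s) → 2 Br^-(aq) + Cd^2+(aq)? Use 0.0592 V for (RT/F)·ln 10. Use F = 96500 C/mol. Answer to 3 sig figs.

The standard cell potential is +1.07 − (−0.41) = +1.48 V, with n = 2 electrons in the balanced equation.
Here Q = [Br^-(aq)]^2·[Cd^2+(aq)] = 0.0163 (log Q = −1.788), giving E = +1.48 − (0.0592/2)·(−1.788) = +1.5329 V.
Finally ΔG = −nFE = −(2)(96500 C/mol)(+1.5329 V) = −296 kJ/mol.

−296 kJ/mol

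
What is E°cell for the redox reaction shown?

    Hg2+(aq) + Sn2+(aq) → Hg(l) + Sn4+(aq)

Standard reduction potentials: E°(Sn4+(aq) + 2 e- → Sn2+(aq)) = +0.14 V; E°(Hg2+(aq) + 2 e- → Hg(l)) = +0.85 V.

In the reaction as written, Hg2+(aq) is reduced (cathode) and Sn4+(aq) is produced by oxidation at the anode.
E°cell = E°(cathode) − E°(anode) = +0.85 − (+0.14) = +0.71 V.

+0.71 V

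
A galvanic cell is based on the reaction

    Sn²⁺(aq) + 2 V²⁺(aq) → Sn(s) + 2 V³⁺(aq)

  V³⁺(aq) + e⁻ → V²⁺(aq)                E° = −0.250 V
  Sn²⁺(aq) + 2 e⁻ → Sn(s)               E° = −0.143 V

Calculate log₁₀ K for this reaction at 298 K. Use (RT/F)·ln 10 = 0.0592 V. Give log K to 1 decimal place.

The Sn²⁺/Sn couple is reduced (cathode); E°cell = −0.143 − (−0.250) = +0.107 V with n = 2.
At equilibrium E = 0, so log K = nE°cell / 0.0592 = (2)(+0.107) / 0.0592 = 3.6.

log K = 3.6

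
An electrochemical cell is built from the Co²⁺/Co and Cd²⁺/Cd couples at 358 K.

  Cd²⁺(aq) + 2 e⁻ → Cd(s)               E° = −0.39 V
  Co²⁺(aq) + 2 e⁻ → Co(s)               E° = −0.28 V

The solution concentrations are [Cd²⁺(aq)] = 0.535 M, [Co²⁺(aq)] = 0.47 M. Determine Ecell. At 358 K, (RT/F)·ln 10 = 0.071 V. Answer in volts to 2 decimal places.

+0.11 V

The Co²⁺/Co couple has the more positive E°, so it is the cathode; Cd²⁺/Cd is the anode.
The standard potential is −0.28 − (−0.39) = +0.11 V and the balanced reaction transfers n = 2 electrons.
Balancing gives Co²⁺(aq) + Cd(s) → Co(s) + Cd²⁺(aq); hence Q = [Cd²⁺(aq)] / [Co²⁺(aq)] = 1.14 (log Q = 0.056).
By the Nernst equation, E = +0.11 − (0.071/2)·(0.056) = +0.11 V.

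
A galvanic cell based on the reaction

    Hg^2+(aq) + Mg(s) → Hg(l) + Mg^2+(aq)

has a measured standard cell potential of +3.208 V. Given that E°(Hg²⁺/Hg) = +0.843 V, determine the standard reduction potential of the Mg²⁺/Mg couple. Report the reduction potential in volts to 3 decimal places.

−2.365 V

In the reaction as written the Hg²⁺/Hg couple is reduced (cathode) and Mg²⁺/Mg is oxidized (anode), so E°cell = E°(Hg²⁺/Hg) − E°(Mg²⁺/Mg).
E°(Mg²⁺/Mg) = E°(cathode) − E°cell = +0.843 − (+3.208) = −2.365 V.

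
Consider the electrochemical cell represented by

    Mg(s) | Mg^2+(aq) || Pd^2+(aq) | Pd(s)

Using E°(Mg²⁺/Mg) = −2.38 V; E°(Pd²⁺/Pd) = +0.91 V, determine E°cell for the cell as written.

By convention the left-hand electrode in cell notation is the anode (oxidation) and the right-hand electrode is the cathode (reduction).
E°cell = E°(right) − E°(left) = +0.91 − (−2.38) = +3.29 V.

+3.29 V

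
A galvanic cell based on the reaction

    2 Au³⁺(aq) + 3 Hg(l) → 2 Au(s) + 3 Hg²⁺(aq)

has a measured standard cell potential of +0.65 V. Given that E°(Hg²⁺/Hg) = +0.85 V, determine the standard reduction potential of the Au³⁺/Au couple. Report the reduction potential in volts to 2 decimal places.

In the reaction as written the Au³⁺/Au couple is reduced (cathode) and Hg²⁺/Hg is oxidized (anode), so E°cell = E°(Au³⁺/Au) − E°(Hg²⁺/Hg).
E°(Au³⁺/Au) = E°cell + E°(anode) = +0.65 + (+0.85) = +1.50 V.

+1.50 V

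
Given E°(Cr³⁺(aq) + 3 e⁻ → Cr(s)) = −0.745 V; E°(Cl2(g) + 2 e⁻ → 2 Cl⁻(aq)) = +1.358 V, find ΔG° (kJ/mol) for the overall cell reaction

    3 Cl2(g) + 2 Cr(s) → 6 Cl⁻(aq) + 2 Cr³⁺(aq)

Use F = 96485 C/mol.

−1217 kJ/mol

In the reaction as written Cl2(g) is reduced, so the Cl₂/Cl⁻ couple is the cathode and Cr³⁺/Cr is the anode.
E°cell = +1.358 − (−0.745) = +2.103 V; balancing electrons gives n = 6.
ΔG° = −nFE°cell = −(6)(96485)(+2.103) J/mol = −1217 kJ/mol.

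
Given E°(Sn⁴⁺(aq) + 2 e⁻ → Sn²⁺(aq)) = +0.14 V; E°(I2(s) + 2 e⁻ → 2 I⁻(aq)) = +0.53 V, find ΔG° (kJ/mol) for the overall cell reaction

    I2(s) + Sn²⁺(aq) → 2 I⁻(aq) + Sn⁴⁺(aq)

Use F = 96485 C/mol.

−75.3 kJ/mol

In the reaction as written I2(s) is reduced, so the I₂/I⁻ couple is the cathode and Sn⁴⁺/Sn²⁺ is the anode.
E°cell = +0.53 − (+0.14) = +0.39 V; balancing electrons gives n = 2.
ΔG° = −nFE°cell = −(2)(96485)(+0.39) J/mol = −75.3 kJ/mol.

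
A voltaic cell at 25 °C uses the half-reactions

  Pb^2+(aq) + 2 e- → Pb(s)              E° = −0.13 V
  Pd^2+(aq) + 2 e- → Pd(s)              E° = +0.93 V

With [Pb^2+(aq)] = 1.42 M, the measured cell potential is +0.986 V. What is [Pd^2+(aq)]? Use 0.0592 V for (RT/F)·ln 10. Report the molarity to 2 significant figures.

0.0045 M

Pd²⁺/Pd is the cathode (higher E°); E°cell = +0.93 − (−0.13) = +1.06 V with n = 2.
Rearranging E = E° − (0.0592/n)·log Q gives log Q = 2(+1.06 − (+0.986))/0.0592 = 2.500.
Balancing electrons gives Pd^2+(aq) + Pb(s) → Pd(s) + Pb^2+(aq); thus Q = [Pb^2+(aq)] / [Pd^2+(aq)].
Substituting the known concentrations and solving, log [Pd^2+(aq)] = −2.348 and [Pd^2+(aq)] = 0.0045 M.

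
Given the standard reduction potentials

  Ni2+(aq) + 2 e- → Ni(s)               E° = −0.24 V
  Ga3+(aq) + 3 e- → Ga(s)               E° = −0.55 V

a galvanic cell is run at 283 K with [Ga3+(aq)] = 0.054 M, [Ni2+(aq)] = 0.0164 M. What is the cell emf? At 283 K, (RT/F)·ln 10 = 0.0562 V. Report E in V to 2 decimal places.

The Ni²⁺/Ni couple has the more positive E°, so it is the cathode; Ga³⁺/Ga is the anode.
E°cell = −0.24 − (−0.55) = +0.31 V, with n = 6 electrons transferred.
Balancing gives 3 Ni2+(aq) + 2 Ga(s) → 3 Ni(s) + 2 Ga3+(aq); hence Q = [Ga3+(aq)]^2 / [Ni2+(aq)]^3 = 661 (log Q = 2.820).
Applying E = E° − (RT ln10/nF)·log Q gives +0.31 − (0.0562/6)(2.820) = +0.28 V.

+0.28 V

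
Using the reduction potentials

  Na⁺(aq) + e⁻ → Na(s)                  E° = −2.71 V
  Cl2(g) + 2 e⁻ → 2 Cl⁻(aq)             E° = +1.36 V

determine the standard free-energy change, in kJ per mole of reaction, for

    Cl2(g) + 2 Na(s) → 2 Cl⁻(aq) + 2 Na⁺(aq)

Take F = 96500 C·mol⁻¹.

−786 kJ/mol

In the reaction as written Cl2(g) is reduced, so the Cl₂/Cl⁻ couple is the cathode and Na⁺/Na is the anode.
E°cell = +1.36 − (−2.71) = +4.07 V; balancing electrons gives n = 2.
ΔG° = −nFE°cell = −(2)(96500)(+4.07) J/mol = −786 kJ/mol.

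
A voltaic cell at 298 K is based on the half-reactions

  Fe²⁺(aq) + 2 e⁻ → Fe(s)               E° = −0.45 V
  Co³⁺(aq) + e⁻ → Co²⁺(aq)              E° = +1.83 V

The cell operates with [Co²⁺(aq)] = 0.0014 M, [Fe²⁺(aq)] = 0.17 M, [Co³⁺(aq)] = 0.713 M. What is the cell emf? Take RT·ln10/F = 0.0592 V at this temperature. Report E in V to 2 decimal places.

+2.46 V

Since E°(Co³⁺/Co²⁺) > E°(Fe²⁺/Fe), Co³⁺/Co²⁺ serves as the cathode.
E°cell = E°cat − E°an = +1.83 − (−0.45) = +2.28 V; n = 2.
For the overall reaction 2 Co³⁺(aq) + Fe(s) → 2 Co²⁺(aq) + Fe²⁺(aq), Q = ([Co²⁺(aq)]^2·[Fe²⁺(aq)]) / [Co³⁺(aq)]^2 = 6.55×10^−7, giving log Q = −6.183.
By the Nernst equation, E = +2.28 − (0.0592/2)·(−6.183) = +2.46 V.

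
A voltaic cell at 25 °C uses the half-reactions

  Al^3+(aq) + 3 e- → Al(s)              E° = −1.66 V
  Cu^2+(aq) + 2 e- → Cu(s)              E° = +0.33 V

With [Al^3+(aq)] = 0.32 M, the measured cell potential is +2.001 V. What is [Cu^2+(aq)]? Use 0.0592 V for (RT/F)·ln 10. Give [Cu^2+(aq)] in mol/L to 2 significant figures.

1.1 M

The Cu²⁺/Cu couple has the larger reduction potential, so it is the cathode: E°cell = +0.33 − (−1.66) = +1.99 V and n = 6.
Since E = E° − (0.0592/n)·log Q, log Q = n(E° − E)/0.0592 = −1.115.
Balancing electrons gives 3 Cu^2+(aq) + 2 Al(s) → 3 Cu(s) + 2 Al^3+(aq); thus Q = [Al^3+(aq)]^2 / [Cu^2+(aq)]^3.
Solving for the unknown gives log [Cu^2+(aq)] = 0.042, so [Cu^2+(aq)] ≈ 1.1 M.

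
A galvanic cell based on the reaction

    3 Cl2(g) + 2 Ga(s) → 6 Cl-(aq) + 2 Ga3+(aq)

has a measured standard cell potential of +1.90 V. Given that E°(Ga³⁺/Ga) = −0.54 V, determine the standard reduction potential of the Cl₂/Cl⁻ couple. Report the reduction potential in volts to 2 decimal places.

In the reaction as written the Cl₂/Cl⁻ couple is reduced (cathode) and Ga³⁺/Ga is oxidized (anode), so E°cell = E°(Cl₂/Cl⁻) − E°(Ga³⁺/Ga).
E°(Cl₂/Cl⁻) = E°cell + E°(anode) = +1.90 + (−0.54) = +1.36 V.

+1.36 V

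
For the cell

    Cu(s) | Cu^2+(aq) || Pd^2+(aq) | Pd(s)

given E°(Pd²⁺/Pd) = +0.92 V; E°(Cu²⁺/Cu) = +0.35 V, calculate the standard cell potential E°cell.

By convention the left-hand electrode in cell notation is the anode (oxidation) and the right-hand electrode is the cathode (reduction).
E°cell = E°(right) − E°(left) = +0.92 − (+0.35) = +0.57 V.

+0.57 V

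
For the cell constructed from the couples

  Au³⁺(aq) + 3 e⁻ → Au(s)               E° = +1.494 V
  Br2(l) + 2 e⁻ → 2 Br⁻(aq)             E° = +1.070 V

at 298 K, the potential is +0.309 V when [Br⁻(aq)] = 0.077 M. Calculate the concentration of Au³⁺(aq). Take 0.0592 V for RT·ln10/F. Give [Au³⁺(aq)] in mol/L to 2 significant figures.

0.0033 M

With Au³⁺/Au at the cathode and Br₂/Br⁻ at the anode, E°cell = +1.494 − (+1.070) = +0.424 V (n = 6).
From the Nernst equation, log Q = n(E° − E)/0.0592 = 6·(+0.424 − (+0.309))/0.0592 = 11.655.
Balancing electrons gives 2 Au³⁺(aq) + 6 Br⁻(aq) → 2 Au(s) + 3 Br2(l); thus Q = 1 / ([Au³⁺(aq)]^2·[Br⁻(aq)]^6).
Substituting the known concentrations and solving, log [Au³⁺(aq)] = −2.487 and [Au³⁺(aq)] = 0.0033 M.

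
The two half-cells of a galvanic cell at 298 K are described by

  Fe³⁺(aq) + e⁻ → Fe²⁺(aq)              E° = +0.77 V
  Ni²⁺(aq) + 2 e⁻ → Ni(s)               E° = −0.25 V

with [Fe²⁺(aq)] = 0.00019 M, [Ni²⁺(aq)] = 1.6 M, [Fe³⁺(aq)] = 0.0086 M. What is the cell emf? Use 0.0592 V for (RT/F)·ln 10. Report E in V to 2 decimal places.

The Fe³⁺/Fe²⁺ couple has the more positive E°, so it is the cathode; Ni²⁺/Ni is the anode.
E°cell = +0.77 − (−0.25) = +1.02 V, with n = 2 electrons transferred.
The balanced reaction is 2 Fe³⁺(aq) + Ni(s) → 2 Fe²⁺(aq) + Ni²⁺(aq), so Q = ([Fe²⁺(aq)]^2·[Ni²⁺(aq)]) / [Fe³⁺(aq)]^2 = 0.000781 and log Q = −3.107.
Applying E = E° − (RT ln10/nF)·log Q gives +1.02 − (0.0592/2)(−3.107) = +1.11 V.

+1.11 V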